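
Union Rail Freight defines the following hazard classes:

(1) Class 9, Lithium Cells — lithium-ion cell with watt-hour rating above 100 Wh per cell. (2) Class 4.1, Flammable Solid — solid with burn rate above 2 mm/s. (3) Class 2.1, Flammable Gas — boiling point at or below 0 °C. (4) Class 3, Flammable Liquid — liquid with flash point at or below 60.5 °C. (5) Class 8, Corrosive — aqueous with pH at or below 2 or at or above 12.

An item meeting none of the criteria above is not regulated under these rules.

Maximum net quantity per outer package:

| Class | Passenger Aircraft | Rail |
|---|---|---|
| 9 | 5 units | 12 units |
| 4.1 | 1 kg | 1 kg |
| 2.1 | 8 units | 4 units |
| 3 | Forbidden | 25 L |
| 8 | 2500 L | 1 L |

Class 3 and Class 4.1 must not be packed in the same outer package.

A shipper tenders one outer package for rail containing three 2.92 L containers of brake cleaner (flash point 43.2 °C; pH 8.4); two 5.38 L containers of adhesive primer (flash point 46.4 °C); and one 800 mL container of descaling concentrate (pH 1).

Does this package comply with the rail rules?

With flash point 43.2 °C (≤ 60.5 °C), the brake cleaner falls in Class 3.
Adhesive primer: flash point 46.4 °C ≤ 60.5 °C → Class 3 (Flammable Liquid).
pH 1 meets the Class 8 criterion (Corrosive), so the descaling concentrate is Class 8.
Class 3 net quantity: (three 2.92 L containers = 8.76 L) + (two 5.38 L containers = 10.76 L) = 19.52 L.
19.52 L ≤ 25 L (rail limit, Class 3) — within limit.
Class 8 quantity: 800 mL.
800 mL ≤ 1 L (rail limit, Class 8) — within limit.
The segregation rule (Class 3 with Class 4.1) does not apply to Class 3 with Class 8.
Every hazard class is within its rail limit and no segregation rule is violated.

Yes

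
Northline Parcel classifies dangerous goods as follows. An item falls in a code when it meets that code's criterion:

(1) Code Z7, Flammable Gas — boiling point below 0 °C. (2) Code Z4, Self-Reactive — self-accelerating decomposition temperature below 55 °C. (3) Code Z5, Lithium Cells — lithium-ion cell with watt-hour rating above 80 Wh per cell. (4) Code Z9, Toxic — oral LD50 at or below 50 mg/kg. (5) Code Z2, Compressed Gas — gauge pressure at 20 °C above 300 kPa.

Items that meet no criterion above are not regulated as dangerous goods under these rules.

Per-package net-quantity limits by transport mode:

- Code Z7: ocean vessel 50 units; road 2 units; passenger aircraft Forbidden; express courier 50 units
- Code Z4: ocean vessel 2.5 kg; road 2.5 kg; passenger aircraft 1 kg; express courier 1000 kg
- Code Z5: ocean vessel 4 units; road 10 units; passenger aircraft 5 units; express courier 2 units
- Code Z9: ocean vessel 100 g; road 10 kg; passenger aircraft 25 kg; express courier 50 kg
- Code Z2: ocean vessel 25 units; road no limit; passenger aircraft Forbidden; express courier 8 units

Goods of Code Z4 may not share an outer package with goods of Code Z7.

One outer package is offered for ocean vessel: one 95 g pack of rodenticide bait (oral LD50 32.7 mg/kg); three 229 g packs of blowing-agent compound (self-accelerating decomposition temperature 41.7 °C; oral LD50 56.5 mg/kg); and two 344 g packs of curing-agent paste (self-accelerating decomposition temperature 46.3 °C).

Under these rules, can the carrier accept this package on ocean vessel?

Yes

The rodenticide bait has oral LD50 32.7 mg/kg, which is ≤ 50 mg/kg, so it is Code Z9 (Toxic).
The blowing-agent compound has self-accelerating decomposition temperature 41.7 °C, which is < 55 °C, so it is Code Z4 (Self-Reactive).
Self-accelerating decomposition temperature 46.3 °C meets the Code Z4 criterion (Self-Reactive), so the curing-agent paste is Code Z4.
Total Code Z4: (three 229 g packs = 687 g) + (two 344 g packs = 688 g) = 1.375 kg.
That is within the Code Z4 ocean vessel limit of 2.5 kg.
Code Z9 quantity: 95 g.
95 g is within the ocean vessel limit of 100 g for Code Z9.
The segregation rule (Code Z4 with Code Z7) does not apply to Code Z4 with Code Z9.
Every hazard code is within its ocean vessel limit and no segregation rule is violated.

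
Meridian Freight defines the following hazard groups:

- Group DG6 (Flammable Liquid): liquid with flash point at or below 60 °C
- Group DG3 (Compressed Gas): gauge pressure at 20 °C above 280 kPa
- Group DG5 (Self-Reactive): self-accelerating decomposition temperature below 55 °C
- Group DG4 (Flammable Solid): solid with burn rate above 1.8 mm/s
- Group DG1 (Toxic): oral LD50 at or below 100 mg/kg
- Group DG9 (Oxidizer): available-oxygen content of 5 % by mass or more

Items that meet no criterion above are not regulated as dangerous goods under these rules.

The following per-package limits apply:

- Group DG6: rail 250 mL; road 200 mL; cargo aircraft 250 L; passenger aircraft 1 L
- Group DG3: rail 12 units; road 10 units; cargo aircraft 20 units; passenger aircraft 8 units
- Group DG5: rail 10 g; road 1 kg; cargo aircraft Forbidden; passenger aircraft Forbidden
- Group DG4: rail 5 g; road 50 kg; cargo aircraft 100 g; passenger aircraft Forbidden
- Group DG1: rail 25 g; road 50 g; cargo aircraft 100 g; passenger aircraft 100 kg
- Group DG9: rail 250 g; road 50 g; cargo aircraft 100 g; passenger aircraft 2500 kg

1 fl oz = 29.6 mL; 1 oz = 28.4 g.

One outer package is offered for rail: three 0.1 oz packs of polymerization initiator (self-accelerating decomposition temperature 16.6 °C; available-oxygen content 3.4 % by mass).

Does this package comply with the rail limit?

Yes

Self-accelerating decomposition temperature 16.6 °C meets the Group DG5 criterion (Self-Reactive), so the polymerization initiator is Group DG5.
Group DG5 quantity: three 0.1 oz packs = 8.52 g.
8.52 g ≤ 10 g (rail limit, Group DG5) — within limit.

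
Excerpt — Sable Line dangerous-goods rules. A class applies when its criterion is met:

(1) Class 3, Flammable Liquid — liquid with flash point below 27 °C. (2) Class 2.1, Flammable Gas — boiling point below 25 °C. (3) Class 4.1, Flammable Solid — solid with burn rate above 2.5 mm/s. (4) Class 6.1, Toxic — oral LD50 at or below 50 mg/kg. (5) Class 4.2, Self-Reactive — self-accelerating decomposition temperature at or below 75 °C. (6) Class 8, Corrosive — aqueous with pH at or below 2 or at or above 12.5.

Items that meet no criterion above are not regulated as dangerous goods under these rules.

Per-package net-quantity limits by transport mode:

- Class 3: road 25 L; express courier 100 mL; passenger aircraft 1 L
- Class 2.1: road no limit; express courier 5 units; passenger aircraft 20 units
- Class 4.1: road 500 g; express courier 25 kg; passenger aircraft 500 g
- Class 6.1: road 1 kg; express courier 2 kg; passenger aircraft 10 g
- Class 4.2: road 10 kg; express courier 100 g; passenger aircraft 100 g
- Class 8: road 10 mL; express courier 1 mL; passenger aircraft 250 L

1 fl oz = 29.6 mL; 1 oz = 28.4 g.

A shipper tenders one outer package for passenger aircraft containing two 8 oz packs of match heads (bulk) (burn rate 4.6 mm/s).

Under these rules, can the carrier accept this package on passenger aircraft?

The match heads (bulk) have burn rate 4.6 mm/s, which is > 2.5 mm/s, so they are Class 4.1 (Flammable Solid).
Class 4.1 quantity: two 8 oz packs = 454.4 g.
454.4 g ≤ 500 g (passenger aircraft limit, Class 4.1) — within limit.

Yes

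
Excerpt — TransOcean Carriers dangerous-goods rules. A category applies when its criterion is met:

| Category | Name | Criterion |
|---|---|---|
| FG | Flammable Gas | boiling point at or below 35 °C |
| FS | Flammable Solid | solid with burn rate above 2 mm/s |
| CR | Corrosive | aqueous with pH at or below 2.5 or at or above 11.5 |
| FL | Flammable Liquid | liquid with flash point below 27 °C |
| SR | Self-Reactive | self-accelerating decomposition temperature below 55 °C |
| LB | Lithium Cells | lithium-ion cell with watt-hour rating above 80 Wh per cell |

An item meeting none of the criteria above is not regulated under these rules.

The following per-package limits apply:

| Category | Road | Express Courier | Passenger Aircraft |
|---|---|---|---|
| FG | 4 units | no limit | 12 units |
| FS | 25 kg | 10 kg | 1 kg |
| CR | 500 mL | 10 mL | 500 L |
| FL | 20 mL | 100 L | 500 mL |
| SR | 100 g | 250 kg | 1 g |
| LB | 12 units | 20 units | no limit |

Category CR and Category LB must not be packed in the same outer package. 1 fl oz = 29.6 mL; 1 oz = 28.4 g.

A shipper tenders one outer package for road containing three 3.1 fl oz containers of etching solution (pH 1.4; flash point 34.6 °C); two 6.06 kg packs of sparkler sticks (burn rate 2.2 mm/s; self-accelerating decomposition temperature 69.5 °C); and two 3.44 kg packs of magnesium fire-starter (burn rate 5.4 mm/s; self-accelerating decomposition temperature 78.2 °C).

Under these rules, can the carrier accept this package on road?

Etching solution: pH 1.4 ≤ 2.5 → Category CR (Corrosive).
With burn rate 2.2 mm/s (> 2 mm/s), the sparkler sticks fall in Category FS.
The magnesium fire-starter has burn rate 5.4 mm/s, which is > 2 mm/s, so it is Category FS (Flammable Solid).
Total Category FS: (two 6.06 kg packs = 12.12 kg) + (two 3.44 kg packs = 6.88 kg) = 19 kg.
19 kg is within the road limit of 25 kg for Category FS.
Category CR quantity: three 3.1 fl oz containers = 275.28 mL.
275.28 mL is within the road limit of 500 mL for Category CR.
The segregation rule (Category CR with Category LB) does not apply to Category FS with Category CR.
Every hazard category is within its road limit and no segregation rule is violated.

Yes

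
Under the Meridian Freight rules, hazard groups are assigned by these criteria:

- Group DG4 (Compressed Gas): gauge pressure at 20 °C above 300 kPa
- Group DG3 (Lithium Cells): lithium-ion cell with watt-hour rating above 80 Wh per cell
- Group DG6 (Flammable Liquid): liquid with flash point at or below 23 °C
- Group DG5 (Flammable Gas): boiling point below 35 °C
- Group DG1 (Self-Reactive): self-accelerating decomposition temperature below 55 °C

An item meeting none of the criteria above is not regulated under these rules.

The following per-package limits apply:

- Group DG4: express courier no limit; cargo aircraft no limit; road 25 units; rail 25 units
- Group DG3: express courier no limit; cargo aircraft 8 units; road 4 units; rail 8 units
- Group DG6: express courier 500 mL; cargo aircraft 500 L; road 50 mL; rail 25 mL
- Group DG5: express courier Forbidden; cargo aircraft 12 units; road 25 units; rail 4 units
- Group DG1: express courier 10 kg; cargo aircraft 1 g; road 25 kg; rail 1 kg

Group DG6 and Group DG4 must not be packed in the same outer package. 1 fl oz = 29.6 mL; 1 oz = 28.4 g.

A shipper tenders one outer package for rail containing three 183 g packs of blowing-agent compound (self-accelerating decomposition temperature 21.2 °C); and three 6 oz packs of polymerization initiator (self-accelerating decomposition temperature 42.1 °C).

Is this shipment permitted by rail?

Self-accelerating decomposition temperature 21.2 °C meets the Group DG1 criterion (Self-Reactive), so the blowing-agent compound is Group DG1.
The polymerization initiator has self-accelerating decomposition temperature 42.1 °C, which is < 55 °C, so it is Group DG1 (Self-Reactive).
Total Group DG1: (three 183 g packs = 549 g) + (three 6 oz packs = 511.2 g) = 1060.2 g.
That exceeds the Group DG1 rail limit of 1 kg.

No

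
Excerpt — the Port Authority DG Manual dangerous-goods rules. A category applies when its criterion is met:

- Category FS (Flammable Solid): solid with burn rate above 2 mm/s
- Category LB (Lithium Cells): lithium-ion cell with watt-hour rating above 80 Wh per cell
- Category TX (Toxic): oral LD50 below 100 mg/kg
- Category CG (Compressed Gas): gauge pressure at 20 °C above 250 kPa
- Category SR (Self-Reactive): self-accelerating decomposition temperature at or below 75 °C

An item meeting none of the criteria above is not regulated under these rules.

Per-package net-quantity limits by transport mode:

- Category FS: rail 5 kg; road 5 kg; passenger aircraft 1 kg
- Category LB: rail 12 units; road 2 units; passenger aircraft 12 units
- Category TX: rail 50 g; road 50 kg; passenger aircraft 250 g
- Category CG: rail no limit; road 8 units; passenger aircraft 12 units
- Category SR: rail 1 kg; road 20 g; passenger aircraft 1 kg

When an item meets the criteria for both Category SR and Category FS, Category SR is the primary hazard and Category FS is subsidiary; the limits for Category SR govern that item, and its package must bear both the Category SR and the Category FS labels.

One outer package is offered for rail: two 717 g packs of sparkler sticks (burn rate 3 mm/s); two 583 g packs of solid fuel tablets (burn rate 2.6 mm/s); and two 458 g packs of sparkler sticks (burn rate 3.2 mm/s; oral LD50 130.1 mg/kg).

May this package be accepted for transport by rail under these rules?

Yes

Burn rate 3 mm/s meets the Category FS criterion (Flammable Solid), so the sparkler sticks are Category FS.
The solid fuel tablets have burn rate 2.6 mm/s, which is > 2 mm/s, so they are Category FS (Flammable Solid).
The sparkler sticks have burn rate 3.2 mm/s, which is > 2 mm/s, so they are Category FS (Flammable Solid).
Total Category FS: (two 717 g packs = 1.434 kg) + (two 583 g packs = 1.166 kg) + (two 458 g packs = 916 g) = 3.516 kg.
3.516 kg ≤ 5 kg (rail limit, Category FS) — within limit.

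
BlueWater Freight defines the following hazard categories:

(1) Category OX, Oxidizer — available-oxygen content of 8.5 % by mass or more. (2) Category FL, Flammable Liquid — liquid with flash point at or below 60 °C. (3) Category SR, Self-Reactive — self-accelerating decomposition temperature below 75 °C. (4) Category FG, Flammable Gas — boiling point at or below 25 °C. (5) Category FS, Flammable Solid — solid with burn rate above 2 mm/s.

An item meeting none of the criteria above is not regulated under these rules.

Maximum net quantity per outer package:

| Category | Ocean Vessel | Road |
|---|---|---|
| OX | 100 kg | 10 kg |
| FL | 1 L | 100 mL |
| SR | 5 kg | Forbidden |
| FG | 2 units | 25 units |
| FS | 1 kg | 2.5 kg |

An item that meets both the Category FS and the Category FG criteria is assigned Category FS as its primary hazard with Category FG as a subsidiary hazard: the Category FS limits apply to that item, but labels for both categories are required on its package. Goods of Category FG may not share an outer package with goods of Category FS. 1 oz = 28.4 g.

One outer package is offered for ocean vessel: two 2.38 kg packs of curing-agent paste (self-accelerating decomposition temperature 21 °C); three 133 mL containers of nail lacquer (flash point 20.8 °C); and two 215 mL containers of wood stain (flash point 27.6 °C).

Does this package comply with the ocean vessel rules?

The curing-agent paste has self-accelerating decomposition temperature 21 °C, which is < 75 °C, so it is Category SR (Self-Reactive).
With flash point 20.8 °C (≤ 60 °C), the nail lacquer falls in Category FL.
With flash point 27.6 °C (≤ 60 °C), the wood stain falls in Category FL.
Total Category FL: (three 133 mL containers = 399 mL) + (two 215 mL containers = 430 mL) = 829 mL.
That is within the Category FL ocean vessel limit of 1 L.
Category SR quantity: two 2.38 kg packs = 4.76 kg.
4.76 kg ≤ 5 kg (ocean vessel limit, Category SR) — within limit.
The segregation rule (Category FG with Category FS) does not apply to Category FL with Category SR.
Every hazard category is within its ocean vessel limit and no segregation rule is violated.

Yes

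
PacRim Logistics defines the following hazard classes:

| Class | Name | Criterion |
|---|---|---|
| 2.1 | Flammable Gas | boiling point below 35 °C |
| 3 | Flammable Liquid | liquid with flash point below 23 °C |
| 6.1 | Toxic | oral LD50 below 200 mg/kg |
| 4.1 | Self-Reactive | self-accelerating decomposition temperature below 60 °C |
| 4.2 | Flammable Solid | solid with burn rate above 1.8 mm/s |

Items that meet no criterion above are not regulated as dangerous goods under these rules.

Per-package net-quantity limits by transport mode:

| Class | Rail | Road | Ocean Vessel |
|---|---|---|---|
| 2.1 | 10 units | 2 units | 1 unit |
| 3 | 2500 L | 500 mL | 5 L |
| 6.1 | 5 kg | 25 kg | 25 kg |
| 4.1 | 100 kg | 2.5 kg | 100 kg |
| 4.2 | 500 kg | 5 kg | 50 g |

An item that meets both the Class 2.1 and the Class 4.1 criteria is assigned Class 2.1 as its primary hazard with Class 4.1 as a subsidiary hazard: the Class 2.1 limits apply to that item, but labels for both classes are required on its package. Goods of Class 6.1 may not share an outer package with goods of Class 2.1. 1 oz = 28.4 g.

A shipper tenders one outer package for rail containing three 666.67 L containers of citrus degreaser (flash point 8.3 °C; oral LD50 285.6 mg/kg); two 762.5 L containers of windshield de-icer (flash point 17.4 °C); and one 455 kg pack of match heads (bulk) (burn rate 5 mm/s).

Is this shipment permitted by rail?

No

With flash point 8.3 °C (< 23 °C), the citrus degreaser falls in Class 3.
With flash point 17.4 °C (< 23 °C), the windshield de-icer falls in Class 3.
The match heads (bulk) have burn rate 5 mm/s, which is > 1.8 mm/s, so they are Class 4.2 (Flammable Solid).
Class 3 net quantity: (three 666.67 L containers = 2000.01 L) + (two 762.5 L containers = 1525 L) = 3525.01 L.
3525.01 L > 2500 L (rail limit, Class 3) — over the limit.
Class 4.2 quantity: 455 kg.
That is within the Class 4.2 rail limit of 500 kg.
The segregation rule (Class 6.1 with Class 2.1) does not apply to Class 3 with Class 4.2.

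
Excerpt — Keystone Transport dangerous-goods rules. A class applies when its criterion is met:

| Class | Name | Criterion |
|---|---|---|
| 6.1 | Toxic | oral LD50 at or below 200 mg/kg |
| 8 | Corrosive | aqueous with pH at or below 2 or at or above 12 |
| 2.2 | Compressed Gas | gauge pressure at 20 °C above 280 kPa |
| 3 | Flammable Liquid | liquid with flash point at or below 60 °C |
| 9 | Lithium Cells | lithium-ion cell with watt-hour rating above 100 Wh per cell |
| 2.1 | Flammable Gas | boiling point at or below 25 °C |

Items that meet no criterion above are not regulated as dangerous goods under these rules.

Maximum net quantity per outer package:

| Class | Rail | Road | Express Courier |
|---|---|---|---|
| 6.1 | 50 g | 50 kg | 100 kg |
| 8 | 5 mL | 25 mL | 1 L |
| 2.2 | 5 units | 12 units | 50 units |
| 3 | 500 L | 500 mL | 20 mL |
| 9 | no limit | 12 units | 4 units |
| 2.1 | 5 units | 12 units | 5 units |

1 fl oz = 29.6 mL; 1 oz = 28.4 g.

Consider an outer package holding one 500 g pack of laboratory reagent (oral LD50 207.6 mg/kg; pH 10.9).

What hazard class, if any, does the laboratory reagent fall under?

oral LD50 207.6 mg/kg is not below 200 mg/kg, so Class 6.1 does not apply.
pH 10.9 is between 2 and 12, so Class 8 does not apply.
No criterion is met, so the item is not regulated.

Not regulated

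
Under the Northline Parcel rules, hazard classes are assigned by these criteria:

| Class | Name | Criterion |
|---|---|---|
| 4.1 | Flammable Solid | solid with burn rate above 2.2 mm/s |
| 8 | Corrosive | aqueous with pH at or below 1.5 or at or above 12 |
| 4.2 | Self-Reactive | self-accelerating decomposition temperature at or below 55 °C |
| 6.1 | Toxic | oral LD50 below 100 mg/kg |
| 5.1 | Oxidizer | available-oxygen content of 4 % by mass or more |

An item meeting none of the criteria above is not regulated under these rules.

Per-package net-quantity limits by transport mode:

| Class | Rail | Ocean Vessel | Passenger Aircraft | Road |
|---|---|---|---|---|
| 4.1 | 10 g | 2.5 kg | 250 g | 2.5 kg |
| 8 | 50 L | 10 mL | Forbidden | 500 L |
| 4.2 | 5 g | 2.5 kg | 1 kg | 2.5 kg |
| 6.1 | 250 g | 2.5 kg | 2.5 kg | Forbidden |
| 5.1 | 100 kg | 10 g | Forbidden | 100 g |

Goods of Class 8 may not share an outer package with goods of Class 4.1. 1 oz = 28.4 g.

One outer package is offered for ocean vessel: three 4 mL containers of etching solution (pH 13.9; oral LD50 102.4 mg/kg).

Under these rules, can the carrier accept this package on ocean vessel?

No

pH 13.9 meets the Class 8 criterion (Corrosive), so the etching solution is Class 8.
Class 8 quantity: three 4 mL containers = 12 mL.
12 mL exceeds the ocean vessel limit of 10 mL for Class 8.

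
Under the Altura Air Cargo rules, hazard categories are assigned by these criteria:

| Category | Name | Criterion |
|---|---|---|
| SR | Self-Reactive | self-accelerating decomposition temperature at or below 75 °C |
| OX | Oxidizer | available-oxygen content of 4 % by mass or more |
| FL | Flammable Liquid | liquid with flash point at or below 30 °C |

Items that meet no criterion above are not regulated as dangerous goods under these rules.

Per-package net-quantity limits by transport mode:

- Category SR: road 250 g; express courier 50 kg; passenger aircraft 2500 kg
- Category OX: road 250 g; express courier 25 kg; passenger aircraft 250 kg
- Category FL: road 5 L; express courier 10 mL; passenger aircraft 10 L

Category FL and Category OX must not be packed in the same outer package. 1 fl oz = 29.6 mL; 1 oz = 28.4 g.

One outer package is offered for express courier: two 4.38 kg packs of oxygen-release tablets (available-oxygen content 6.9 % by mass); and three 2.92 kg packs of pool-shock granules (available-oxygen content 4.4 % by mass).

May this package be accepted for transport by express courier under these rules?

Yes

The oxygen-release tablets have available-oxygen content 6.9 % by mass, which is ≥ 4 % by mass, so they are Category OX (Oxidizer).
Pool-shock granules: available-oxygen content 4.4 % by mass ≥ 4 % by mass → Category OX (Oxidizer).
Total Category OX: (two 4.38 kg packs = 8.76 kg) + (three 2.92 kg packs = 8.76 kg) = 17.52 kg.
17.52 kg ≤ 25 kg (express courier limit, Category OX) — within limit.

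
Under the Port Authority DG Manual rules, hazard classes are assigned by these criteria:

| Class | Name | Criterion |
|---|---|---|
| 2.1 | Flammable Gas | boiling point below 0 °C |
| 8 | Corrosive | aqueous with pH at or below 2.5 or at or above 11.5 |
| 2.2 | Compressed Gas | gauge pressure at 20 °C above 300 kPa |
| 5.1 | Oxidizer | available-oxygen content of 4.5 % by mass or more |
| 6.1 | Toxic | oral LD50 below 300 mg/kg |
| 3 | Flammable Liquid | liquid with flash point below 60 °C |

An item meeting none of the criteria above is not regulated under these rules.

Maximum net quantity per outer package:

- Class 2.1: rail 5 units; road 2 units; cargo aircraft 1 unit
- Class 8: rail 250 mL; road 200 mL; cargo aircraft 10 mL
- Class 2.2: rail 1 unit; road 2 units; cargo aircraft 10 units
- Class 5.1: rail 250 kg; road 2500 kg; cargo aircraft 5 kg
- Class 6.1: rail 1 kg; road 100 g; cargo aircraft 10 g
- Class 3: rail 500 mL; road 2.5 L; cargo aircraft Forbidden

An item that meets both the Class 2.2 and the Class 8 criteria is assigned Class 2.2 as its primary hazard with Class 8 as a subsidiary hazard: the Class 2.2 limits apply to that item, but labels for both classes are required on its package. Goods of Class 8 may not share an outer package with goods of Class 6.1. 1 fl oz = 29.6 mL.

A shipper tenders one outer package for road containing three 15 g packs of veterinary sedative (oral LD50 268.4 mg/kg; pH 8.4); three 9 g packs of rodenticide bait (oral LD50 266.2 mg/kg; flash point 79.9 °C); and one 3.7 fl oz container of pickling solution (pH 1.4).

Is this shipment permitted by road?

No

With oral LD50 268.4 mg/kg (< 300 mg/kg), the veterinary sedative falls in Class 6.1.
With oral LD50 266.2 mg/kg (< 300 mg/kg), the rodenticide bait falls in Class 6.1.
The pickling solution has pH 1.4, which is ≤ 2.5, so it is Class 8 (Corrosive).
Class 8 quantity: one 3.7 fl oz container = 109.52 mL.
That is within the Class 8 road limit of 200 mL.
Total Class 6.1: (three 15 g packs = 45 g) + (three 9 g packs = 27 g) = 72 g.
72 g is within the road limit of 100 g for Class 6.1.
Class 8 and Class 6.1 may not share an outer package.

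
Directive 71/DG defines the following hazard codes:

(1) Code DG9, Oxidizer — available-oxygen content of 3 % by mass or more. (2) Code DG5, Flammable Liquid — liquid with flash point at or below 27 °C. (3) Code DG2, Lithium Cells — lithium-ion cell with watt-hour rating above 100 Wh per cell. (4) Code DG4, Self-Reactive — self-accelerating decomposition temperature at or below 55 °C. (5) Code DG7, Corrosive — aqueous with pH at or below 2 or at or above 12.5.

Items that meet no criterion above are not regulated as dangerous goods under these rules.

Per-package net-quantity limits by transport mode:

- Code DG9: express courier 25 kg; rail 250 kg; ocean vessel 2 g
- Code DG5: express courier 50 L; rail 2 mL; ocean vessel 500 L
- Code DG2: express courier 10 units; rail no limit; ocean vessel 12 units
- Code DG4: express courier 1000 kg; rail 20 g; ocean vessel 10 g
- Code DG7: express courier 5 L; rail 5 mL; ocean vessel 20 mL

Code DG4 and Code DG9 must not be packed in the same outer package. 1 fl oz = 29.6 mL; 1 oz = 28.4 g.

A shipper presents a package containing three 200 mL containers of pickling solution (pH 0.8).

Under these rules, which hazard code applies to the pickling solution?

Code DG7

The pickling solution has pH 0.8, which is ≤ 2, so it is Code DG7 (Corrosive).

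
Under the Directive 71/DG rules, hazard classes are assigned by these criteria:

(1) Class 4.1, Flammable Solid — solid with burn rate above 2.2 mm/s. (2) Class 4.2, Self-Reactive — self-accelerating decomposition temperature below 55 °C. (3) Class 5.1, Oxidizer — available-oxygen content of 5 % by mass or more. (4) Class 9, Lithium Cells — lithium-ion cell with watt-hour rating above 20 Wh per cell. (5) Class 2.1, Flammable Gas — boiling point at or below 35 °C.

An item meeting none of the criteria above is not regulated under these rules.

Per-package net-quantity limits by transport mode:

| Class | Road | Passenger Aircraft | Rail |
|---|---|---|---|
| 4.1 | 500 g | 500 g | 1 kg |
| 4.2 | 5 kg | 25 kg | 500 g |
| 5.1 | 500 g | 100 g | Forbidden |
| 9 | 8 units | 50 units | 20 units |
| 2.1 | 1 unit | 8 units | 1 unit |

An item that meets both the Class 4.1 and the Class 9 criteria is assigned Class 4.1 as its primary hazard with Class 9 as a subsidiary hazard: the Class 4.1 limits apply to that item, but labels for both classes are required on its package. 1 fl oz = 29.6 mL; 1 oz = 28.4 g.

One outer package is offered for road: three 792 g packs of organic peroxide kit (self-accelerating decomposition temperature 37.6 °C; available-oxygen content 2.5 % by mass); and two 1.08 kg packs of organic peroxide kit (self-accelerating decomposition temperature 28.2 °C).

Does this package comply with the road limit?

Yes

Self-accelerating decomposition temperature 37.6 °C meets the Class 4.2 criterion (Self-Reactive), so the organic peroxide kit is Class 4.2.
With self-accelerating decomposition temperature 28.2 °C (< 55 °C), the organic peroxide kit falls in Class 4.2.
Class 4.2 net quantity: (three 792 g packs = 2.376 kg) + (two 1.08 kg packs = 2.16 kg) = 4.536 kg.
4.536 kg is within the road limit of 5 kg for Class 4.2.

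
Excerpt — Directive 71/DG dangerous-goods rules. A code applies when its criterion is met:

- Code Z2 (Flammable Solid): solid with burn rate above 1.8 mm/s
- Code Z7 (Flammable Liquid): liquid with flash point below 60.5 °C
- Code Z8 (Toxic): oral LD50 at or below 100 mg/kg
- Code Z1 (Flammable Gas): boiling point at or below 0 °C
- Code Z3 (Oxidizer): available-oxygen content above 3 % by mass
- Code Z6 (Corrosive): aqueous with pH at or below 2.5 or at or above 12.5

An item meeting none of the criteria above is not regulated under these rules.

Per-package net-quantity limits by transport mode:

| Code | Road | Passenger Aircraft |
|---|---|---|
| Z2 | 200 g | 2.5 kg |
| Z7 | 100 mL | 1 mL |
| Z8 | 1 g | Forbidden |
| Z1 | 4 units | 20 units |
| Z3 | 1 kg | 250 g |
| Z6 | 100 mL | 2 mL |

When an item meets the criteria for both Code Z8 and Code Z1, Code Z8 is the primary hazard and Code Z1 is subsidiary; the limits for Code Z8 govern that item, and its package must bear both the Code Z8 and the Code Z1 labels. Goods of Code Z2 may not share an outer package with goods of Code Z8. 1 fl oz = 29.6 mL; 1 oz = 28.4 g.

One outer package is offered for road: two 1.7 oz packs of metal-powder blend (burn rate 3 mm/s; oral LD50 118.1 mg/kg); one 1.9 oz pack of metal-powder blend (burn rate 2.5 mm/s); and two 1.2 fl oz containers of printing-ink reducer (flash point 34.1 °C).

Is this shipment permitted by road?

Metal-powder blend: burn rate 3 mm/s > 1.8 mm/s → Code Z2 (Flammable Solid).
With burn rate 2.5 mm/s (> 1.8 mm/s), the metal-powder blend falls in Code Z2.
Printing-ink reducer: flash point 34.1 °C < 60.5 °C → Code Z7 (Flammable Liquid).
Code Z2 net quantity: (two 1.7 oz packs = 96.56 g) + (one 1.9 oz pack = 53.96 g) = 150.52 g.
That is within the Code Z2 road limit of 200 g.
Code Z7 quantity: two 1.2 fl oz containers = 71.04 mL.
That is within the Code Z7 road limit of 100 mL.
The segregation rule (Code Z2 with Code Z8) does not apply to Code Z2 with Code Z7.
Every hazard code is within its road limit and no segregation rule is violated.

Yes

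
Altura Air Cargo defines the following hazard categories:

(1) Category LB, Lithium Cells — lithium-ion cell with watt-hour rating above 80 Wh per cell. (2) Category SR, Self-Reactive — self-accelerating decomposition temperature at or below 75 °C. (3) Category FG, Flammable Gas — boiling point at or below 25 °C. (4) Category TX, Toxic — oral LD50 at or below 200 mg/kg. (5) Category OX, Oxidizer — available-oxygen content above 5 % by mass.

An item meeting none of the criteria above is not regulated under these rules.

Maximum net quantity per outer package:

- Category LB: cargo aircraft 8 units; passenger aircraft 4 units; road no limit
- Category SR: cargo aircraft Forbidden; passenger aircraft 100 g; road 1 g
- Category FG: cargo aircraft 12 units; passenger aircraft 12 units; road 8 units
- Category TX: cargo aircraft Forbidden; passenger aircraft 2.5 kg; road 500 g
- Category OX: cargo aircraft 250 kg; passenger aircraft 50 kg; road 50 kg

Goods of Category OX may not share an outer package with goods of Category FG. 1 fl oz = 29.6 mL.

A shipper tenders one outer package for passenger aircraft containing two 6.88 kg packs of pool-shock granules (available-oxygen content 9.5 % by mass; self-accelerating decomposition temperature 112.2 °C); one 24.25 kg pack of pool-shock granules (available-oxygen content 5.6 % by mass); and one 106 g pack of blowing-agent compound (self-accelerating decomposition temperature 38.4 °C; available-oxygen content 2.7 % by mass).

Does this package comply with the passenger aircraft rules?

No

The pool-shock granules have available-oxygen content 9.5 % by mass, which is > 5 % by mass, so they are Category OX (Oxidizer).
Available-oxygen content 5.6 % by mass meets the Category OX criterion (Oxidizer), so the pool-shock granules are Category OX.
Self-accelerating decomposition temperature 38.4 °C meets the Category SR criterion (Self-Reactive), so the blowing-agent compound is Category SR.
Category OX net quantity: (two 6.88 kg packs = 13.76 kg) + 24.25 kg = 38.01 kg.
38.01 kg is within the passenger aircraft limit of 50 kg for Category OX.
Category SR quantity: 106 g.
106 g exceeds the passenger aircraft limit of 100 g for Category SR.
The segregation rule (Category OX with Category FG) does not apply to Category OX with Category SR.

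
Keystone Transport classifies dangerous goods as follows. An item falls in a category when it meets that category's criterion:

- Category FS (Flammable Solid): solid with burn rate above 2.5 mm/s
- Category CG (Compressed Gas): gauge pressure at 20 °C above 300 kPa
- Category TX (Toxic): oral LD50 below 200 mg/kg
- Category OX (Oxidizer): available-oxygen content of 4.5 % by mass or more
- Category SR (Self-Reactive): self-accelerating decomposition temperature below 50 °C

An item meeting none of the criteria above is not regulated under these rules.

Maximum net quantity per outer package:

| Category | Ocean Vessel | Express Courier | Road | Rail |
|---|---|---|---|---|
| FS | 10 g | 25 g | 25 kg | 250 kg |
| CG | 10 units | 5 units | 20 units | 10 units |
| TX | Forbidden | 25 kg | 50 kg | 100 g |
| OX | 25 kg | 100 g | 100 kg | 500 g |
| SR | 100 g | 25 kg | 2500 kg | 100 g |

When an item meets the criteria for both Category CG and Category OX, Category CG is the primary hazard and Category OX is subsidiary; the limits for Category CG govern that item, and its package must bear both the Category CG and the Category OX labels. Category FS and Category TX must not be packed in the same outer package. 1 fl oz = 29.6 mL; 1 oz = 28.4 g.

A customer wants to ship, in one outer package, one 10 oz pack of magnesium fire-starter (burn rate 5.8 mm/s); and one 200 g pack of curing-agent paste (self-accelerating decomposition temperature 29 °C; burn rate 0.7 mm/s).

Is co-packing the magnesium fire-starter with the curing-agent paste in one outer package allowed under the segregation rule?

Magnesium fire-starter: burn rate 5.8 mm/s > 2.5 mm/s → Category FS (Flammable Solid).
With self-accelerating decomposition temperature 29 °C (< 50 °C), the curing-agent paste falls in Category SR.
No segregation rule bars Category FS with Category SR.

Yes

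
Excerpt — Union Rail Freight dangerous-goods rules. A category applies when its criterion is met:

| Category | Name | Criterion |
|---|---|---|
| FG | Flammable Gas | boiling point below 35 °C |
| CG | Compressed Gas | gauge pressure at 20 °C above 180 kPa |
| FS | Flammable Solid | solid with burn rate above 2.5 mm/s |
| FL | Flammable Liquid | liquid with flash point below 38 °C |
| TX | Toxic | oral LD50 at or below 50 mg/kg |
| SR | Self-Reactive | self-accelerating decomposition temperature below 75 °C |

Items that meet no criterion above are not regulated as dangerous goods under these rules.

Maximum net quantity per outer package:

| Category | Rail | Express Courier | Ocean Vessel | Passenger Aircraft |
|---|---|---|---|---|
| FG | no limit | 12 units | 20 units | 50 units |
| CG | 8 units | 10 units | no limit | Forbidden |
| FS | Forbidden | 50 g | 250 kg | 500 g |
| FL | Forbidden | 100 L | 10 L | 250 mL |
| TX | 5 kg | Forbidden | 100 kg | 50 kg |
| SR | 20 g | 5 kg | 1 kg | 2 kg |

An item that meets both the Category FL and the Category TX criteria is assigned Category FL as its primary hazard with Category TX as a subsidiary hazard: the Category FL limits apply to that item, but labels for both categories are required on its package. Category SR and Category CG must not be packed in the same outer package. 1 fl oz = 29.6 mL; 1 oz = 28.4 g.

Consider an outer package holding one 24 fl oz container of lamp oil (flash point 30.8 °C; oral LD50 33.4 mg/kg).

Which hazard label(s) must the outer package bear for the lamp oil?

Lamp oil: flash point 30.8 °C < 38 °C → Category FL (Flammable Liquid).
The lamp oil has oral LD50 33.4 mg/kg, which is ≤ 50 mg/kg, so it is Category TX (Toxic).
By the precedence rule Category FL is primary and Category TX is subsidiary, and that rule requires both labels on the package.

Category FL and TX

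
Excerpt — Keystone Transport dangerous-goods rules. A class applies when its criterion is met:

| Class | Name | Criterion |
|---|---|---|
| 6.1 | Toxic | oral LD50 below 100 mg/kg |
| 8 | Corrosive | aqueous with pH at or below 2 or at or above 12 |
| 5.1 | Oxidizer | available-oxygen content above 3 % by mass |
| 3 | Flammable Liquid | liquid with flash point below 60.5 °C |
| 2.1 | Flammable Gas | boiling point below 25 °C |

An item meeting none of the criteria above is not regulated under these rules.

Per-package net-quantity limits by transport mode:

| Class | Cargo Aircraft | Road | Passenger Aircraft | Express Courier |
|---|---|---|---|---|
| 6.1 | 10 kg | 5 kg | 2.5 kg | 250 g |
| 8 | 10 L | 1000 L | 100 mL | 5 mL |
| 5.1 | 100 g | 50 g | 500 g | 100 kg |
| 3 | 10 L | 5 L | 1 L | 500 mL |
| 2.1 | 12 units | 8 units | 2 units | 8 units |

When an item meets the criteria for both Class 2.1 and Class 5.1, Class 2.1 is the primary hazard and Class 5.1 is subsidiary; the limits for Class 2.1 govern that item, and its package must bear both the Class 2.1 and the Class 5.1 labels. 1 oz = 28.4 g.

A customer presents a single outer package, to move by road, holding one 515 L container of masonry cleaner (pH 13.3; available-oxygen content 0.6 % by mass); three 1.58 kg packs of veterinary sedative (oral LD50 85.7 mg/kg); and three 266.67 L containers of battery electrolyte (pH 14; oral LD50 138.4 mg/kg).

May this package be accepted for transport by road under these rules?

No

pH 13.3 meets the Class 8 criterion (Corrosive), so the masonry cleaner is Class 8.
Veterinary sedative: oral LD50 85.7 mg/kg < 100 mg/kg → Class 6.1 (Toxic).
The battery electrolyte has pH 14, which is ≥ 12, so it is Class 8 (Corrosive).
Class 6.1 quantity: three 1.58 kg packs = 4.74 kg.
That is within the Class 6.1 road limit of 5 kg.
Total Class 8: 515 L + (three 266.67 L containers = 800.01 L) = 1315.01 L.
1315.01 L > 1000 L (road limit, Class 8) — over the limit.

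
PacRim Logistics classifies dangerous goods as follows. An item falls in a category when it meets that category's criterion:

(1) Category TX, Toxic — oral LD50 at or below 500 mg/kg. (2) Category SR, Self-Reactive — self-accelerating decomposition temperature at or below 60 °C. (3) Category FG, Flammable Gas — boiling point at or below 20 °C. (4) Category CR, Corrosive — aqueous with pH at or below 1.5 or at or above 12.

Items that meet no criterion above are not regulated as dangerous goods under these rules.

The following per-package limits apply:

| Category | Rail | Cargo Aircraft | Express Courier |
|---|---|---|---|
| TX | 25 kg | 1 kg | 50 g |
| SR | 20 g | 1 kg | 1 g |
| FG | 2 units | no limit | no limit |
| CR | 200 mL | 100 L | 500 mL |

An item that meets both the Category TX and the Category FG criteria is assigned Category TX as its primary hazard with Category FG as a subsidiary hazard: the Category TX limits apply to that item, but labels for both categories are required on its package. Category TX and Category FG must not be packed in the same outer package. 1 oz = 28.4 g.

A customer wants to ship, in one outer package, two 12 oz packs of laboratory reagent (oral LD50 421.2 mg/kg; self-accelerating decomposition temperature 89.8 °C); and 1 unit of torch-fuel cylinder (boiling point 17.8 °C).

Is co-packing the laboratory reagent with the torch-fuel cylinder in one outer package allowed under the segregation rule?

No

The laboratory reagent has oral LD50 421.2 mg/kg, which is ≤ 500 mg/kg, so it is Category TX (Toxic).
Torch-fuel cylinder: boiling point 17.8 °C ≤ 20 °C → Category FG (Flammable Gas).
Category TX and Category FG may not share an outer package.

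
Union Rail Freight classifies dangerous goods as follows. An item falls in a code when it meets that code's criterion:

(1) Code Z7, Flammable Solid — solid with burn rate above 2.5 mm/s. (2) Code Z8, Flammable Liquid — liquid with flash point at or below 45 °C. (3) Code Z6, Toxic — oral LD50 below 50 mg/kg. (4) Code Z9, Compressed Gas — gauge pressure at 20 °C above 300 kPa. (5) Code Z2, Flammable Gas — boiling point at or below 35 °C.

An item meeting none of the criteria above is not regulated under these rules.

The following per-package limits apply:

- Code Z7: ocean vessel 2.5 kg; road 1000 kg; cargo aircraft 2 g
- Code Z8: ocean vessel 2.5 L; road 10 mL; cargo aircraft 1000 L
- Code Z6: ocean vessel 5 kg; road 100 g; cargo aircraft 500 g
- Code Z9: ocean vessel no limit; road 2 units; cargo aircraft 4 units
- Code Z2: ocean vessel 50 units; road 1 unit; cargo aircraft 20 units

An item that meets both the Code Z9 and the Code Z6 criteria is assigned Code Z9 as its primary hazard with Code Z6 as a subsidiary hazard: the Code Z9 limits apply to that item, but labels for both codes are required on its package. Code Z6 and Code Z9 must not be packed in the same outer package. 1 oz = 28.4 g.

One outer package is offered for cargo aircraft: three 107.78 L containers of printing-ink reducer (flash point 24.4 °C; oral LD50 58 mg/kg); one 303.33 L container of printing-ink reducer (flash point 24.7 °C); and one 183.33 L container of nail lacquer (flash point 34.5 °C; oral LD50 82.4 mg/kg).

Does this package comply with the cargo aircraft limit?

Yes

With flash point 24.4 °C (≤ 45 °C), the printing-ink reducer falls in Code Z8.
The printing-ink reducer has flash point 24.7 °C, which is ≤ 45 °C, so it is Code Z8 (Flammable Liquid).
Nail lacquer: flash point 34.5 °C ≤ 45 °C → Code Z8 (Flammable Liquid).
Total Code Z8: (three 107.78 L containers = 323.34 L) + 303.33 L + 183.33 L = 810 L.
810 L ≤ 1000 L (cargo aircraft limit, Code Z8) — within limit.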